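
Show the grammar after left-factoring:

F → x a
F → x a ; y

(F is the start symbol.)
Left-factoring transforms A → αβ₁ | αβ₂ into A → αA' and A' → β₁ | β₂
(α is the longest common prefix among the alternatives). Repeat until
no nonterminal has two alternatives with a common prefix.

Round 1: F has alternatives sharing prefix 'x a'. Introduce F': F → x a F'
  Add: F' → ε
  Add: F' → ; y

No remaining common prefixes — done.

Resulting grammar:
F → x a F'
F' → ε
F' → ; y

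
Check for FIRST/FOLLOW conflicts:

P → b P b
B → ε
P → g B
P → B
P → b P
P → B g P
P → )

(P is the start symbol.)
Yes. P → b P b with FOLLOW(P) on { 'b' }; P → b P with FOLLOW(P) on { 'b' }

A FIRST/FOLLOW conflict occurs when a non-terminal N has a nullable alternative N → β (β ⇒* ε) and another alternative N → α with FIRST(α) ∩ FOLLOW(N) ≠ ∅: on such a lookahead the parser cannot decide between expanding α and letting N vanish via β.

Nullable non-terminals: B, P.
FIRST sets used below: FIRST(B) = { ε }
B has a nullable alternative but only one production, so nothing to check.

P: nullable alternative(s) P → B; FOLLOW(P) = { $, 'b' }
  P → b P b: FIRST \ {ε} = { 'b' } — overlaps FOLLOW(P) on { 'b' }: CONFLICT
  P → g B: FIRST \ {ε} = { 'g' } — disjoint from FOLLOW(P)
  P → B: FIRST \ {ε} = { } — this is the only nullable alternative, skip
  P → b P: FIRST \ {ε} = { 'b' } — overlaps FOLLOW(P) on { 'b' }: CONFLICT
  P → B g P: FIRST \ {ε} = { 'g' } — disjoint from FOLLOW(P)
  P → ): FIRST \ {ε} = { ')' } — disjoint from FOLLOW(P)

So the grammar has 2 FIRST/FOLLOW conflicts (marked CONFLICT above).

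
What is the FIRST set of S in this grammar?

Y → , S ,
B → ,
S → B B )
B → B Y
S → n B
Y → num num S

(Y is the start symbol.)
To compute FIRST(S), examine every production with S on the left-hand side, reading each right-hand side left to right until a non-nullable symbol is reached.

FIRST sets of the other non-terminals involved (by the same procedure, iterated to a fixed point):
  FIRST(B) = { ',' }

From S → B B ):
  - B is a non-terminal: add FIRST(B) \ {ε} = { ',' }
    B is not nullable, so stop
From S → n B:
  - n is a terminal: add 'n' and stop

Collecting: FIRST(S) = { ',', 'n' }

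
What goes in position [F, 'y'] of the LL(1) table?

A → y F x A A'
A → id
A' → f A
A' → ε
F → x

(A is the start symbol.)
Empty (error entry)

To find M[F, 'y'], we find productions for F where 'y' is in the predict set (PREDICT(N → α) = (FIRST(α) \ {ε}) ∪ (FOLLOW(N) if α ⇒* ε)).

F → x: PREDICT = { 'x' }

M[F, 'y'] is empty (no production applies)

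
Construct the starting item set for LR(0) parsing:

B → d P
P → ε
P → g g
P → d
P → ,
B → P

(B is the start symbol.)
First, augment the grammar with B' → B
I₀ = CLOSURE({ [B' → . B] }):
  [B' → . B] has the dot before B: add [B → . d P], [B → . P]
  [B → . P] has the dot before P: add [P → .], [P → . g g], [P → . d], [P → . ,]
No further items can be added.

I₀ = { [B → . P], [B → . d P], [B' → . B], [P → . ,], [P → . d], [P → . g g], [P → .] }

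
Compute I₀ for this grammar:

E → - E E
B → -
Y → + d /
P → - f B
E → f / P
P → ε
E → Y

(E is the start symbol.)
{ [E → . - E E], [E → . Y], [E → . f / P], [E' → . E], [Y → . + d /] }

First, augment the grammar with E' → E
I₀ = CLOSURE({ [E' → . E] }):
  [E' → . E] has the dot before E: add [E → . - E E], [E → . f / P], [E → . Y]
  [E → . Y] has the dot before Y: add [Y → . + d /]
No further items can be added.

I₀ = { [E → . - E E], [E → . Y], [E → . f / P], [E' → . E], [Y → . + d /] }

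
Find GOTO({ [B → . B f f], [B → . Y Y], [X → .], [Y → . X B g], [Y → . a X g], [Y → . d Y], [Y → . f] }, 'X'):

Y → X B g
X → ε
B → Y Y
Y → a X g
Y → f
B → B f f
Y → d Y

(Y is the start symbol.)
GOTO(I, 'X') = CLOSURE({ [A → αX.β] : [A → α.Xβ] ∈ I, X = 'X' })

Items with dot before 'X', with the dot advanced:
  [Y → . X B g] → [Y → X . B g]
Closure of the advanced items:
  [Y → X . B g] has the dot before B: add [B → . Y Y], [B → . B f f]
  [B → . Y Y] has the dot before Y: add [Y → . X B g], [Y → . a X g], [Y → . f], [Y → . d Y]
  [Y → . X B g] has the dot before X: add [X → .]

GOTO = { [B → . B f f], [B → . Y Y], [X → .], [Y → . X B g], [Y → . a X g], [Y → . d Y], [Y → . f], [Y → X . B g] }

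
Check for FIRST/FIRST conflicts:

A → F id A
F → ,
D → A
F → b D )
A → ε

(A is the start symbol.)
A FIRST/FIRST conflict occurs when two productions N → α and N → β for the same non-terminal have FIRST(α) ∩ FIRST(β) ≠ ∅ (with ε ∈ FIRST of a nullable right-hand side, so two nullable alternatives also conflict).

FIRST sets of the non-terminals at (or reachable through a nullable prefix from) the front of some alternative:
  FIRST(F) = { ',', 'b' }

Productions for A:
  A → F id A: FIRST = { ',', 'b' }
  A → ε: FIRST = { ε }
Productions for F:
  F → ,: FIRST = { ',' }
  F → b D ): FIRST = { 'b' }
D has only one production, so no FIRST/FIRST conflict is possible there.

All alternatives of each non-terminal have pairwise disjoint FIRST sets.

Answer: No FIRST/FIRST conflicts.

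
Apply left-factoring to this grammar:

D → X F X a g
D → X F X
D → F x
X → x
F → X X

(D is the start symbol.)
Left-factoring transforms A → αβ₁ | αβ₂ into A → αA' and A' → β₁ | β₂
(α is the longest common prefix among the alternatives). Repeat until
no nonterminal has two alternatives with a common prefix.

Round 1: D has alternatives sharing prefix 'X F X'. Introduce D': D → X F X D'
  Add: D' → a g
  Add: D' → ε

No remaining common prefixes — done.

Resulting grammar:
D → X F X D'
D' → a g
D' → ε
D → F x
X → x
F → X X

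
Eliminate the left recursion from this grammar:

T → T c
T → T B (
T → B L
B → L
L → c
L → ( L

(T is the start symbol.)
T is directly left-recursive. The standard transformation for
  A → A α₁ | ... | A α_m | β₁ | ... | β_n
is
  A  → β₁ A' | ... | β_n A'
  A' → α₁ A' | ... | α_m A' | ε

T → B L becomes T → B L T'
T → T c becomes T' → c T'
T → T B ( becomes T' → B ( T'
Add T' → ε

Productions for other non-terminals are unchanged:
  B → L
  L → c
  L → ( L

Resulting grammar:
T → B L T'
T' → c T'
T' → B ( T'
T' → ε
B → L
L → c
L → ( L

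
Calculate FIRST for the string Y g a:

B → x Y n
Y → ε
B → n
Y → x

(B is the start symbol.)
{ 'g', 'x' }

FIRST sets of the non-terminals involved (from the grammar, by fixed-point iteration):
  FIRST(Y) = { 'x', ε }

To compute FIRST(Y g a), process the symbols left to right:
Symbol Y is a non-terminal. Add FIRST(Y) \ {ε} = { 'x' }
Y is nullable (ε ∈ FIRST(Y)), continue to the next symbol.
Symbol g is a terminal. Add 'g' and stop.
FIRST(Y g a) = { 'g', 'x' }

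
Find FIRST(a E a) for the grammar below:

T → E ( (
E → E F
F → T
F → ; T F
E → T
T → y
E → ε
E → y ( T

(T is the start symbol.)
{ 'a' }

To compute FIRST(a E a), process the symbols left to right:
Symbol a is a terminal. Add 'a' and stop.
FIRST(a E a) = { 'a' }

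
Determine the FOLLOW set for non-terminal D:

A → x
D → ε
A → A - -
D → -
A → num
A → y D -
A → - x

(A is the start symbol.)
{ '-' }

To compute FOLLOW(D), find every occurrence of D on a right-hand side N → α D β: add FIRST(β) \ {ε}, and if β is empty or nullable also add FOLLOW(N). Iterate to a fixed point.

In A → y D -: D is followed by '-', add FIRST('-') \ {ε} = { '-' }

Taking the union: FOLLOW(D) = { '-' }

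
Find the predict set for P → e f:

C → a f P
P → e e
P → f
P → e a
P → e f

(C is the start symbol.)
PREDICT(P → e f) = (FIRST(RHS) \ {ε}) ∪ (FOLLOW(P) if ε ∈ FIRST(RHS), i.e. RHS ⇒* ε)
FIRST(e f) = { 'e' }
ε ∉ FIRST(e f), so FOLLOW(P) is not added.
PREDICT(P → e f) = { 'e' }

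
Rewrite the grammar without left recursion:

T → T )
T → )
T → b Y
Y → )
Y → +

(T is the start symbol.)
T → ) T'
T → b Y T'
T' → ) T'
T' → ε
Y → )
Y → +

T is directly left-recursive. The standard transformation for
  A → A α₁ | ... | A α_m | β₁ | ... | β_n
is
  A  → β₁ A' | ... | β_n A'
  A' → α₁ A' | ... | α_m A' | ε

T → ) becomes T → ) T'
T → b Y becomes T → b Y T'
T → T ) becomes T' → ) T'
Add T' → ε

Productions for other non-terminals are unchanged:
  Y → )
  Y → +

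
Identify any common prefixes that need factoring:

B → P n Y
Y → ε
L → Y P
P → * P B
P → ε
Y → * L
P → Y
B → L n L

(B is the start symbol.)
Left-factoring is needed when two productions for the same non-terminal
share a common prefix on the right-hand side.

Productions for B:
  B → P n Y
  B → L n L
Productions for Y:
  Y → ε
  Y → * L
Productions for P:
  P → * P B
  P → ε
  P → Y

No common prefixes found.

Answer: No, left-factoring is not needed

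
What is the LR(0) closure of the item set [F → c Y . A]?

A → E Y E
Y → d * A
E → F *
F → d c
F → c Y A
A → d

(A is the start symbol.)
Start with: [F → c Y . A]
  [F → c Y . A] has the dot before A: add [A → . E Y E], [A → . d]
  [A → . E Y E] has the dot before E: add [E → . F *]
  [E → . F *] has the dot before F: add [F → . d c], [F → . c Y A]
No further items can be added.

CLOSURE = { [A → . E Y E], [A → . d], [E → . F *], [F → . c Y A], [F → . d c], [F → c Y . A] }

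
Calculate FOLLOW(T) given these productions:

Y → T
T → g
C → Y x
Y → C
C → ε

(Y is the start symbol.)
{ $, 'x' }

To compute FOLLOW(T), find every occurrence of T on a right-hand side N → α T β: add FIRST(β) \ {ε}, and if β is empty or nullable also add FOLLOW(N). Iterate to a fixed point.

In Y → T: T is at the end, add FOLLOW(Y)

The FOLLOW sets referred to above (computed the same way, to a fixed point):
  FOLLOW(Y) = { $, 'x' }

Taking the union: FOLLOW(T) = { $, 'x' }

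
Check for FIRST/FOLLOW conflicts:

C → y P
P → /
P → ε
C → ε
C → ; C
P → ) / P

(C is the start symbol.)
No FIRST/FOLLOW conflicts.

A FIRST/FOLLOW conflict occurs when a non-terminal N has a nullable alternative N → β (β ⇒* ε) and another alternative N → α with FIRST(α) ∩ FOLLOW(N) ≠ ∅: on such a lookahead the parser cannot decide between expanding α and letting N vanish via β.

Nullable non-terminals: C, P.

C: nullable alternative(s) C → ε; FOLLOW(C) = { $ }
  C → y P: FIRST \ {ε} = { 'y' } — disjoint from FOLLOW(C)
  C → ε: FIRST \ {ε} = { } — this is the only nullable alternative, skip
  C → ; C: FIRST \ {ε} = { ';' } — disjoint from FOLLOW(C)

P: nullable alternative(s) P → ε; FOLLOW(P) = { $ }
  P → /: FIRST \ {ε} = { '/' } — disjoint from FOLLOW(P)
  P → ε: FIRST \ {ε} = { } — this is the only nullable alternative, skip
  P → ) / P: FIRST \ {ε} = { ')' } — disjoint from FOLLOW(P)

No FIRST/FOLLOW conflicts found.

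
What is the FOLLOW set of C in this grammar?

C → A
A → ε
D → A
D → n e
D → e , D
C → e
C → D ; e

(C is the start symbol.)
To compute FOLLOW(C), find every occurrence of C on a right-hand side N → α C β: add FIRST(β) \ {ε}, and if β is empty or nullable also add FOLLOW(N). Iterate to a fixed point.

C is the start symbol, so $ ∈ FOLLOW(C).
C does not occur on any right-hand side.

Taking the union: FOLLOW(C) = { $ }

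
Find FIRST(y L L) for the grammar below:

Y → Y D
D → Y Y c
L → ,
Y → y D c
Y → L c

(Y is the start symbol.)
To compute FIRST(y L L), process the symbols left to right:
Symbol y is a terminal. Add 'y' and stop.
FIRST(y L L) = { 'y' }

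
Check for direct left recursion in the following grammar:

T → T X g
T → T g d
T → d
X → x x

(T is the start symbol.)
Yes, T is left-recursive

T → T X g: LEFT RECURSIVE (starts with T)
T → T g d: LEFT RECURSIVE (starts with T)
T → d: starts with d
X → x x: starts with x

The grammar has direct left recursion on: T.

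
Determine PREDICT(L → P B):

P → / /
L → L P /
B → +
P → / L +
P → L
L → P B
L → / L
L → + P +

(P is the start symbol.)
PREDICT(L → P B) = (FIRST(RHS) \ {ε}) ∪ (FOLLOW(L) if ε ∈ FIRST(RHS), i.e. RHS ⇒* ε)
FIRST(P) = { '+', '/' }
FIRST(P B) = { '+', '/' }
ε ∉ FIRST(P B), so FOLLOW(L) is not added.
PREDICT(L → P B) = { '+', '/' }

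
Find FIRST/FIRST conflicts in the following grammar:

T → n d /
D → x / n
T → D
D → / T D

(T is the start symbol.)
FIRST sets of the non-terminals at (or reachable through a nullable prefix from) the front of some alternative:
  FIRST(D) = { '/', 'x' }

Productions for T:
  T → n d /: FIRST = { 'n' }
  T → D: FIRST = { '/', 'x' }
Productions for D:
  D → x / n: FIRST = { 'x' }
  D → / T D: FIRST = { '/' }

All alternatives of each non-terminal have pairwise disjoint FIRST sets.

Answer: No FIRST/FIRST conflicts.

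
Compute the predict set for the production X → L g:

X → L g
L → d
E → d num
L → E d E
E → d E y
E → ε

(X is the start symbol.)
PREDICT(X → L g) = (FIRST(RHS) \ {ε}) ∪ (FOLLOW(X) if ε ∈ FIRST(RHS), i.e. RHS ⇒* ε)
FIRST(L) = { 'd' }
FIRST(L g) = { 'd' }
ε ∉ FIRST(L g), so FOLLOW(X) is not added.
PREDICT(X → L g) = { 'd' }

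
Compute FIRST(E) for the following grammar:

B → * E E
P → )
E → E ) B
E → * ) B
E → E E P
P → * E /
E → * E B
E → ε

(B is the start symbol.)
{ ')', '*', ε }

To compute FIRST(E), examine every production with E on the left-hand side, reading each right-hand side left to right until a non-nullable symbol is reached.

FIRST sets of the other non-terminals involved (by the same procedure, iterated to a fixed point):
  FIRST(P) = { ')', '*' }

From E → E ) B:
  - E is the symbol being defined: contributes nothing new
    E is nullable, so continue to the next symbol
  - ')' is a terminal: add ')' and stop
From E → * ) B:
  - '*' is a terminal: add '*' and stop
From E → E E P:
  - E is the symbol being defined: contributes nothing new
    E is nullable, so continue to the next symbol
  - E is the symbol being defined: contributes nothing new
    E is nullable, so continue to the next symbol
  - P is a non-terminal: add FIRST(P) \ {ε} = { ')', '*' }
    P is not nullable, so stop
From E → * E B:
  - '*' is a terminal: add '*' and stop
From E → ε:
  - ε-production, so ε ∈ FIRST(E)

Collecting: FIRST(E) = { ')', '*', ε }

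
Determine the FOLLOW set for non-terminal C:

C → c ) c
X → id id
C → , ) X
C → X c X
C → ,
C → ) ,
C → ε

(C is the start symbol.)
C is the start symbol, so $ ∈ FOLLOW(C).
C does not occur on any right-hand side.

Taking the union: FOLLOW(C) = { $ }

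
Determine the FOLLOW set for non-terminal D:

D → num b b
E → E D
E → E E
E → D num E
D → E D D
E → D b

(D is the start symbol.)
{ $, 'b', 'num' }

To compute FOLLOW(D), find every occurrence of D on a right-hand side N → α D β: add FIRST(β) \ {ε}, and if β is empty or nullable also add FOLLOW(N). Iterate to a fixed point.

D is the start symbol, so $ ∈ FOLLOW(D).
In E → E D: D is at the end, add FOLLOW(E)
In E → D num E: D is followed by num E, add FIRST(num E) \ {ε} = { 'num' }
In D → E D D: D is followed by D, add FIRST(D) \ {ε} = { 'num' }
In D → E D D: D is at the end; this adds FOLLOW(D) to itself — nothing new
In E → D b: D is followed by b, add FIRST(b) \ {ε} = { 'b' }

The FOLLOW sets referred to above (computed the same way, to a fixed point):
  FOLLOW(E) = { 'num' }

Taking the union: FOLLOW(D) = { $, 'b', 'num' }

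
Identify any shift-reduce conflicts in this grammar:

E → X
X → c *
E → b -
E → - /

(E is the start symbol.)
Augment with E' → E and build the canonical LR(0) collection (I0 = CLOSURE({[E' → . E]}), then GOTO on every symbol after a dot until no new states appear). It has 9 states:
  I0: { [E → . - /], [E → . X], [E → . b -], [E' → . E], [X → . c *] }  — shift
  I1: { [E → - . /] }  — shift
  I2: { [E' → E .] }  — accept
  I3: { [E → X .] }  — reduce
  I4: { [E → b . -] }  — shift
  I5: { [X → c . *] }  — shift
  I6: { [X → c * .] }  — reduce
  I7: { [E → b - .] }  — reduce
  I8: { [E → - / .] }  — reduce

No state contains both a complete item and a shift item.

Answer: No shift-reduce conflicts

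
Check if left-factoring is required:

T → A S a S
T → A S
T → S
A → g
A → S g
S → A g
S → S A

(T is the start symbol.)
Yes, T has productions with common prefix 'A S'

Left-factoring is needed when two productions for the same non-terminal
share a common prefix on the right-hand side.

Productions for T:
  T → A S a S
  T → A S
  T → S
Productions for A:
  A → g
  A → S g
Productions for S:
  S → A g
  S → S A

Found common prefix 'A S' in productions for T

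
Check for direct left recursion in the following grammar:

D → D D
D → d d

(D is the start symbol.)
Yes, D is left-recursive

Direct left recursion occurs when N → N α for some non-terminal N (the right-hand side begins with the left-hand side itself).

D → D D: LEFT RECURSIVE (starts with D)
D → d d: starts with d

The grammar has direct left recursion on: D.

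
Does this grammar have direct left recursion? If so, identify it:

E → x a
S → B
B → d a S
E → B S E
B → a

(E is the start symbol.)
E → x a: starts with x
S → B: starts with B
B → d a S: starts with d
E → B S E: starts with B
B → a: starts with a

No direct left recursion found.

Answer: No direct left recursion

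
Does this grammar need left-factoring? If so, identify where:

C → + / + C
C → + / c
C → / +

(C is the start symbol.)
Yes, C has productions with common prefix '+ /'

Left-factoring is needed when two productions for the same non-terminal
share a common prefix on the right-hand side.

Productions for C:
  C → + / + C
  C → + / c
  C → / +

Found common prefix '+ /' in productions for C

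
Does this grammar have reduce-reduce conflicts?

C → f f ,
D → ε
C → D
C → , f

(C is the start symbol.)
A reduce-reduce conflict occurs when an LR(0) state has two complete items [A → α .] and [B → β .] — both call for a reduction, and with no lookahead the parser cannot choose between them.

Augment with C' → C and build the canonical LR(0) collection (I0 = CLOSURE({[C' → . C]}), then GOTO on every symbol after a dot until no new states appear). It has 8 states:
  I0: { [C → . , f], [C → . D], [C → . f f ,], [C' → . C], [D → .] }  — shift, reduce
  I1: { [C → , . f] }  — shift
  I2: { [C' → C .] }  — accept
  I3: { [C → D .] }  — reduce
  I4: { [C → f . f ,] }  — shift
  I5: { [C → f f . ,] }  — shift
  I6: { [C → f f , .] }  — reduce
  I7: { [C → , f .] }  — reduce

No state contains more than one complete item.

Answer: No reduce-reduce conflicts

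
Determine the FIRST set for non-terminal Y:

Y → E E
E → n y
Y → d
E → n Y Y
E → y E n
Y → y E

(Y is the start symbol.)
To compute FIRST(Y), examine every production with Y on the left-hand side, reading each right-hand side left to right until a non-nullable symbol is reached.

FIRST sets of the other non-terminals involved (by the same procedure, iterated to a fixed point):
  FIRST(E) = { 'n', 'y' }

From Y → E E:
  - E is a non-terminal: add FIRST(E) \ {ε} = { 'n', 'y' }
    E is not nullable, so stop
From Y → d:
  - d is a terminal: add 'd' and stop
From Y → y E:
  - y is a terminal: add 'y' and stop

Collecting: FIRST(Y) = { 'd', 'n', 'y' }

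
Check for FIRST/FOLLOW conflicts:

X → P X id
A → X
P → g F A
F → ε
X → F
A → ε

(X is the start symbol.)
Yes. X → P X id with FOLLOW(X) on { 'g' }; A → X with FOLLOW(A) on { 'g' }

Nullable non-terminals: A, F, X.
FIRST sets used below: FIRST(X) = { 'g', ε }, FIRST(P) = { 'g' }, FIRST(F) = { ε }

A: nullable alternative(s) A → X, A → ε; FOLLOW(A) = { 'g', 'id' }
  A → X: FIRST \ {ε} = { 'g' } — overlaps FOLLOW(A) on { 'g' }: CONFLICT
  A → ε: FIRST \ {ε} = { } — disjoint from FOLLOW(A)
F has a nullable alternative but only one production, so nothing to check.

X: nullable alternative(s) X → F; FOLLOW(X) = { $, 'g', 'id' }
  X → P X id: FIRST \ {ε} = { 'g' } — overlaps FOLLOW(X) on { 'g' }: CONFLICT
  X → F: FIRST \ {ε} = { } — this is the only nullable alternative, skip

P has no nullable alternative, so no FIRST/FOLLOW check is needed there.

So the grammar has 2 FIRST/FOLLOW conflicts (marked CONFLICT above).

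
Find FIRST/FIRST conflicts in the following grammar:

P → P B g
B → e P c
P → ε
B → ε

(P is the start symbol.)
No FIRST/FIRST conflicts.

FIRST sets of the non-terminals at (or reachable through a nullable prefix from) the front of some alternative:
  FIRST(P) = { 'e', 'g', ε }
  FIRST(B) = { 'e', ε }

Productions for P:
  P → P B g: FIRST = { 'e', 'g' }
  P → ε: FIRST = { ε }
Productions for B:
  B → e P c: FIRST = { 'e' }
  B → ε: FIRST = { ε }

All alternatives of each non-terminal have pairwise disjoint FIRST sets.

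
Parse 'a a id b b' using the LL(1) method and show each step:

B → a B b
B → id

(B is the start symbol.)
Stack is shown with the top on the left.

Stack      Input         Action
-------------------------------
B $        a a id b b $  output B → a B b
a B b $    a a id b b $  match 'a'
B b $      a id b b $    output B → a B b
a B b b $  a id b b $    match 'a'
B b b $    id b b $      output B → id
id b b $   id b b $      match 'id'
b b $      b b $         match 'b'
b $        b $           match 'b'
$          $             accept

The string is accepted.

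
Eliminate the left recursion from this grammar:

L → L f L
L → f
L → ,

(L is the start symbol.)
L is directly left-recursive. The standard transformation for
  A → A α₁ | ... | A α_m | β₁ | ... | β_n
is
  A  → β₁ A' | ... | β_n A'
  A' → α₁ A' | ... | α_m A' | ε

L → f becomes L → f L'
L → , becomes L → , L'
L → L f L becomes L' → f L L'
Add L' → ε

Resulting grammar:
L → f L'
L → , L'
L' → f L L'
L' → ε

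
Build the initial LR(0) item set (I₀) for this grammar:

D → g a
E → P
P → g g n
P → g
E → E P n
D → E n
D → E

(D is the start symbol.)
{ [D → . E n], [D → . E], [D → . g a], [D' → . D], [E → . E P n], [E → . P], [P → . g g n], [P → . g] }

First, augment the grammar with D' → D
I₀ = CLOSURE({ [D' → . D] }):
  [D' → . D] has the dot before D: add [D → . g a], [D → . E n], [D → . E]
  [D → . E n] has the dot before E: add [E → . P], [E → . E P n]
  [E → . P] has the dot before P: add [P → . g g n], [P → . g]
No further items can be added.

I₀ = { [D → . E n], [D → . E], [D → . g a], [D' → . D], [E → . E P n], [E → . P], [P → . g g n], [P → . g] }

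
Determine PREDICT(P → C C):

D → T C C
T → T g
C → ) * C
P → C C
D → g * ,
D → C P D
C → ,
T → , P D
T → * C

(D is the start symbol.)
PREDICT(P → C C) = (FIRST(RHS) \ {ε}) ∪ (FOLLOW(P) if ε ∈ FIRST(RHS), i.e. RHS ⇒* ε)
FIRST(C) = { ')', ',' }
FIRST(C C) = { ')', ',' }
ε ∉ FIRST(C C), so FOLLOW(P) is not added.
PREDICT(P → C C) = { ')', ',' }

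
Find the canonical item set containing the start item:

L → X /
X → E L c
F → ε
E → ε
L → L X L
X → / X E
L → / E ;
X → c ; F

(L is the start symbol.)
{ [E → .], [L → . / E ;], [L → . L X L], [L → . X /], [L' → . L], [X → . / X E], [X → . E L c], [X → . c ; F] }

First, augment the grammar with L' → L
I₀ = CLOSURE({ [L' → . L] }):
  [L' → . L] has the dot before L: add [L → . X /], [L → . L X L], [L → . / E ;]
  [L → . X /] has the dot before X: add [X → . E L c], [X → . / X E], [X → . c ; F]
  [X → . E L c] has the dot before E: add [E → .]
No further items can be added.

I₀ = { [E → .], [L → . / E ;], [L → . L X L], [L → . X /], [L' → . L], [X → . / X E], [X → . E L c], [X → . c ; F] }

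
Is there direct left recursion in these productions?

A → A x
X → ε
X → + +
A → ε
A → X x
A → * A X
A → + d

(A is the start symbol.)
Direct left recursion occurs when N → N α for some non-terminal N (the right-hand side begins with the left-hand side itself).

A → A x: LEFT RECURSIVE (starts with A)
X → ε: starts with ε
X → + +: starts with '+'
A → ε: starts with ε
A → X x: starts with X
A → * A X: starts with '*'
A → + d: starts with '+'

The grammar has direct left recursion on: A.

Answer: Yes, A is left-recursive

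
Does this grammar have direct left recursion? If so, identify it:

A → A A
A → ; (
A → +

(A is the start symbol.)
Yes, A is left-recursive

A → A A: LEFT RECURSIVE (starts with A)
A → ; (: starts with ';'
A → +: starts with '+'

The grammar has direct left recursion on: A.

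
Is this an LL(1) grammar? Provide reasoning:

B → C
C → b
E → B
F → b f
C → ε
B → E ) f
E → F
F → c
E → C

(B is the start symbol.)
No. Predict set conflict for B: { ')', 'b' }

Relevant sets:
  FIRST(C) = { 'b', ε }
  FIRST(E) = { ')', 'b', 'c', ε }
  FIRST(B) = { ')', 'b', 'c', ε }
  FIRST(F) = { 'b', 'c' }
  FOLLOW(B) = { $, ')' }
  FOLLOW(C) = { $, ')' }
  FOLLOW(E) = { ')' }

For B:
  PREDICT(B → C) = { $, ')', 'b' }
  PREDICT(B → E ')' f) = { ')', 'b', 'c' }
For C:
  PREDICT(C → b) = { 'b' }
  PREDICT(C → ε) = { $, ')' }
For E:
  PREDICT(E → B) = { ')', 'b', 'c' }
  PREDICT(E → F) = { 'b', 'c' }
  PREDICT(E → C) = { ')', 'b' }
For F:
  PREDICT(F → b f) = { 'b' }
  PREDICT(F → c) = { 'c' }

Conflict found: Predict set conflict for B: { ')', 'b' }
The grammar is NOT LL(1).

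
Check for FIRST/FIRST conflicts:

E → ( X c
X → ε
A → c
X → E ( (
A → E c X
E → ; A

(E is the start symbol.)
No FIRST/FIRST conflicts.

A FIRST/FIRST conflict occurs when two productions N → α and N → β for the same non-terminal have FIRST(α) ∩ FIRST(β) ≠ ∅ (with ε ∈ FIRST of a nullable right-hand side, so two nullable alternatives also conflict).

FIRST sets of the non-terminals at (or reachable through a nullable prefix from) the front of some alternative:
  FIRST(E) = { '(', ';' }

Productions for E:
  E → ( X c: FIRST = { '(' }
  E → ; A: FIRST = { ';' }
Productions for X:
  X → ε: FIRST = { ε }
  X → E ( (: FIRST = { '(', ';' }
Productions for A:
  A → c: FIRST = { 'c' }
  A → E c X: FIRST = { '(', ';' }

All alternatives of each non-terminal have pairwise disjoint FIRST sets.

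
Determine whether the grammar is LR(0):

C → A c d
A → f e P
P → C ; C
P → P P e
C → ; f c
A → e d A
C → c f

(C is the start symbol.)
No. Shift-reduce conflict between [A → f e P .] and [A → . e d A]

A grammar is LR(0) if no state in the canonical LR(0) collection has:
  - both a shift item (dot before a terminal) and a complete item (shift-reduce conflict), or
  - two or more complete items (reduce-reduce conflict; the accept item [C' → C .] counts as a complete item here).

Augment with C' → C and build the canonical LR(0) collection (I0 = CLOSURE({[C' → . C]}), then GOTO on every symbol after a dot until no new states appear). It has 21 states:
  I0: { [A → . e d A], [A → . f e P], [C → . ; f c], [C → . A c d], [C → . c f], [C' → . C] }  — shift
  I1: { [C → ; . f c] }  — shift
  I2: { [C → A . c d] }  — shift
  I3: { [C' → C .] }  — accept
  I4: { [C → c . f] }  — shift
  I5: { [A → e . d A] }  — shift
  I6: { [A → f . e P] }  — shift
  I7: { [A → . e d A], [A → . f e P], [A → f e . P], [C → . ; f c], [C → . A c d], [C → . c f], [P → . C ; C], [P → . P P e] }  — shift
  I8: { [P → C . ; C] }  — shift
  I9: { [A → . e d A], [A → . f e P], [A → f e P .], [C → . ; f c], [C → . A c d], [C → . c f], [P → . C ; C], [P → . P P e], [P → P . P e] }  — shift, reduce
  I10: { [A → . e d A], [A → . f e P], [C → . ; f c], [C → . A c d], [C → . c f], [P → . C ; C], [P → . P P e], [P → P . P e], [P → P P . e] }  — shift
  I11: { [A → e . d A], [P → P P e .] }  — shift, reduce
  I12: { [A → . e d A], [A → . f e P], [A → e d . A] }  — shift
  I13: { [A → e d A .] }  — reduce
  I14: { [A → . e d A], [A → . f e P], [C → . ; f c], [C → . A c d], [C → . c f], [P → C ; . C] }  — shift
  I15: { [P → C ; C .] }  — reduce
  I16: { [C → c f .] }  — reduce
  I17: { [C → A c . d] }  — shift
  I18: { [C → A c d .] }  — reduce
  I19: { [C → ; f . c] }  — shift
  I20: { [C → ; f c .] }  — reduce

Conflict in state I9:
  Shift-reduce conflict between [A → f e P .] and [A → . e d A]
So the grammar is NOT LR(0).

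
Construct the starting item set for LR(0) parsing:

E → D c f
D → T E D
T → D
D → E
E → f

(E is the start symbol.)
First, augment the grammar with E' → E
I₀ = CLOSURE({ [E' → . E] }):
  [E' → . E] has the dot before E: add [E → . D c f], [E → . f]
  [E → . D c f] has the dot before D: add [D → . T E D], [D → . E]
  [D → . T E D] has the dot before T: add [T → . D]
No further items can be added.

I₀ = { [D → . E], [D → . T E D], [E → . D c f], [E → . f], [E' → . E], [T → . D] }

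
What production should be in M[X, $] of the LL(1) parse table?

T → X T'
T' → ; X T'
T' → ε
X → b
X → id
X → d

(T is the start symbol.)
Empty (error entry)

To find M[X, $], we find productions for X where $ is in the predict set (PREDICT(N → α) = (FIRST(α) \ {ε}) ∪ (FOLLOW(N) if α ⇒* ε)).

X → b: PREDICT = { 'b' }
X → id: PREDICT = { 'id' }
X → d: PREDICT = { 'd' }

M[X, $] is empty (no production applies)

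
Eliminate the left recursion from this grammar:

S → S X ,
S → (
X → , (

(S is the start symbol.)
S is directly left-recursive. The standard transformation for
  A → A α₁ | ... | A α_m | β₁ | ... | β_n
is
  A  → β₁ A' | ... | β_n A'
  A' → α₁ A' | ... | α_m A' | ε

S → ( becomes S → ( S'
S → S X , becomes S' → X , S'
Add S' → ε

Productions for other non-terminals are unchanged:
  X → , (

Resulting grammar:
S → ( S'
S' → X , S'
S' → ε
X → , (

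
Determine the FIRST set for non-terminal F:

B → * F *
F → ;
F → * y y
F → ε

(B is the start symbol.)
To compute FIRST(F), examine every production with F on the left-hand side, reading each right-hand side left to right until a non-nullable symbol is reached.

From F → ;:
  - ';' is a terminal: add ';' and stop
From F → * y y:
  - '*' is a terminal: add '*' and stop
From F → ε:
  - ε-production, so ε ∈ FIRST(F)

Collecting: FIRST(F) = { '*', ';', ε }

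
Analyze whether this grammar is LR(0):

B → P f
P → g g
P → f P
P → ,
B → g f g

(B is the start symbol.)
A grammar is LR(0) if no state in the canonical LR(0) collection has:
  - both a shift item (dot before a terminal) and a complete item (shift-reduce conflict), or
  - two or more complete items (reduce-reduce conflict; the accept item [B' → B .] counts as a complete item here).

Augment with B' → B and build the canonical LR(0) collection (I0 = CLOSURE({[B' → . B]}), then GOTO on every symbol after a dot until no new states appear). It has 12 states:
  I0: { [B → . P f], [B → . g f g], [B' → . B], [P → . ,], [P → . f P], [P → . g g] }  — shift
  I1: { [P → , .] }  — reduce
  I2: { [B' → B .] }  — accept
  I3: { [B → P . f] }  — shift
  I4: { [P → . ,], [P → . f P], [P → . g g], [P → f . P] }  — shift
  I5: { [B → g . f g], [P → g . g] }  — shift
  I6: { [B → g f . g] }  — shift
  I7: { [P → g g .] }  — reduce
  I8: { [B → g f g .] }  — reduce
  I9: { [P → f P .] }  — reduce
  I10: { [P → g . g] }  — shift
  I11: { [B → P f .] }  — reduce

Every state is either a pure shift/goto state or contains exactly one complete item and nothing to shift — no conflicts. The grammar is LR(0).

Answer: Yes, the grammar is LR(0)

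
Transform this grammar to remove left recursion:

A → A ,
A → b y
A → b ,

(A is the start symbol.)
A is directly left-recursive. The standard transformation for
  A → A α₁ | ... | A α_m | β₁ | ... | β_n
is
  A  → β₁ A' | ... | β_n A'
  A' → α₁ A' | ... | α_m A' | ε

A → b y becomes A → b y A'
A → b , becomes A → b , A'
A → A , becomes A' → , A'
Add A' → ε

Resulting grammar:
A → b y A'
A → b , A'
A' → , A'
A' → ε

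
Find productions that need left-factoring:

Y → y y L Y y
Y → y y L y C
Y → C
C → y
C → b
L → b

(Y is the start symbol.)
Yes, Y has productions with common prefix 'y y L'

Left-factoring is needed when two productions for the same non-terminal
share a common prefix on the right-hand side.

Productions for Y:
  Y → y y L Y y
  Y → y y L y C
  Y → C
Productions for C:
  C → y
  C → b

Found common prefix 'y y L' in productions for Y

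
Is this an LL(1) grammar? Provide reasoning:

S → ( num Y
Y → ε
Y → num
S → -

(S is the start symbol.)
Relevant sets:
  FOLLOW(Y) = { $ }

For S:
  PREDICT(S → '(' num Y) = { '(' }
  PREDICT(S → '-') = { '-' }
For Y:
  PREDICT(Y → ε) = { $ }
  PREDICT(Y → num) = { 'num' }

All predict sets are disjoint. The grammar IS LL(1).

Answer: Yes, the grammar is LL(1).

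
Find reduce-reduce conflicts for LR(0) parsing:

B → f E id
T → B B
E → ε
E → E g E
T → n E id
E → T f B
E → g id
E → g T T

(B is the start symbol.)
No reduce-reduce conflicts

A reduce-reduce conflict occurs when an LR(0) state has two complete items [A → α .] and [B → β .] — both call for a reduction, and with no lookahead the parser cannot choose between them.

Augment with B' → B and build the canonical LR(0) collection (I0 = CLOSURE({[B' → . B]}), then GOTO on every symbol after a dot until no new states appear). It has 19 states:
  I0: { [B → . f E id], [B' → . B] }  — shift
  I1: { [B' → B .] }  — accept
  I2: { [B → . f E id], [B → f . E id], [E → . E g E], [E → . T f B], [E → . g T T], [E → . g id], [E → .], [T → . B B], [T → . n E id] }  — shift, reduce
  I3: { [B → . f E id], [T → B . B] }  — shift
  I4: { [B → f E . id], [E → E . g E] }  — shift
  I5: { [E → T . f B] }  — shift
  I6: { [B → . f E id], [E → g . T T], [E → g . id], [T → . B B], [T → . n E id] }  — shift
  I7: { [B → . f E id], [E → . E g E], [E → . T f B], [E → . g T T], [E → . g id], [E → .], [T → . B B], [T → . n E id], [T → n . E id] }  — shift, reduce
  I8: { [E → E . g E], [T → n E . id] }  — shift
  I9: { [B → . f E id], [E → . E g E], [E → . T f B], [E → . g T T], [E → . g id], [E → .], [E → E g . E], [T → . B B], [T → . n E id] }  — shift, reduce
  I10: { [T → n E id .] }  — reduce
  I11: { [E → E . g E], [E → E g E .] }  — shift, reduce
  I12: { [B → . f E id], [E → g T . T], [T → . B B], [T → . n E id] }  — shift
  I13: { [E → g id .] }  — reduce
  I14: { [E → g T T .] }  — reduce
  I15: { [B → . f E id], [E → T f . B] }  — shift
  I16: { [E → T f B .] }  — reduce
  I17: { [B → f E id .] }  — reduce
  I18: { [T → B B .] }  — reduce

No state contains more than one complete item.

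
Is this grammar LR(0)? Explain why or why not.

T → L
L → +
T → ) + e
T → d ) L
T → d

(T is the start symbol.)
A grammar is LR(0) if no state in the canonical LR(0) collection has:
  - both a shift item (dot before a terminal) and a complete item (shift-reduce conflict), or
  - two or more complete items (reduce-reduce conflict; the accept item [T' → T .] counts as a complete item here).

Augment with T' → T and build the canonical LR(0) collection (I0 = CLOSURE({[T' → . T]}), then GOTO on every symbol after a dot until no new states appear). It has 10 states:
  I0: { [L → . +], [T → . ) + e], [T → . L], [T → . d ) L], [T → . d], [T' → . T] }  — shift
  I1: { [T → ) . + e] }  — shift
  I2: { [L → + .] }  — reduce
  I3: { [T → L .] }  — reduce
  I4: { [T' → T .] }  — accept
  I5: { [T → d . ) L], [T → d .] }  — shift, reduce
  I6: { [L → . +], [T → d ) . L] }  — shift
  I7: { [T → d ) L .] }  — reduce
  I8: { [T → ) + . e] }  — shift
  I9: { [T → ) + e .] }  — reduce

Conflict in state I5:
  Shift-reduce conflict between [T → d .] and [T → d . ) L]
So the grammar is NOT LR(0).

Answer: No. Shift-reduce conflict between [T → d .] and [T → d . ) L]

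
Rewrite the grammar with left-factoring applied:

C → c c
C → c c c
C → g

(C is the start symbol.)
Left-factoring transforms A → αβ₁ | αβ₂ into A → αA' and A' → β₁ | β₂
(α is the longest common prefix among the alternatives). Repeat until
no nonterminal has two alternatives with a common prefix.

Round 1: C has alternatives sharing prefix 'c c'. Introduce C': C → c c C'
  Add: C' → ε
  Add: C' → c

No remaining common prefixes — done.

Resulting grammar:
C → c c C'
C' → ε
C' → c
C → g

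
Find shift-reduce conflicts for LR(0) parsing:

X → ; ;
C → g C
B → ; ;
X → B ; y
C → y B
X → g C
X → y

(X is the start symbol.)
No shift-reduce conflicts

Augment with X' → X and build the canonical LR(0) collection (I0 = CLOSURE({[X' → . X]}), then GOTO on every symbol after a dot until no new states appear). It has 16 states:
  I0: { [B → . ; ;], [X → . ; ;], [X → . B ; y], [X → . g C], [X → . y], [X' → . X] }  — shift
  I1: { [B → ; . ;], [X → ; . ;] }  — shift
  I2: { [X → B . ; y] }  — shift
  I3: { [X' → X .] }  — accept
  I4: { [C → . g C], [C → . y B], [X → g . C] }  — shift
  I5: { [X → y .] }  — reduce
  I6: { [X → g C .] }  — reduce
  I7: { [C → . g C], [C → . y B], [C → g . C] }  — shift
  I8: { [B → . ; ;], [C → y . B] }  — shift
  I9: { [B → ; . ;] }  — shift
  I10: { [C → y B .] }  — reduce
  I11: { [B → ; ; .] }  — reduce
  I12: { [C → g C .] }  — reduce
  I13: { [X → B ; . y] }  — shift
  I14: { [X → B ; y .] }  — reduce
  I15: { [B → ; ; .], [X → ; ; .] }  — 2 reduces

No state contains both a complete item and a shift item.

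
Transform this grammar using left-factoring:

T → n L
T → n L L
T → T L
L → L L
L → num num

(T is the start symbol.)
T → n L T'
T' → ε
T' → L
T → T L
L → L L
L → num num

Left-factoring transforms A → αβ₁ | αβ₂ into A → αA' and A' → β₁ | β₂
(α is the longest common prefix among the alternatives). Repeat until
no nonterminal has two alternatives with a common prefix.

Round 1: T has alternatives sharing prefix 'n L'. Introduce T': T → n L T'
  Add: T' → ε
  Add: T' → L

No remaining common prefixes — done.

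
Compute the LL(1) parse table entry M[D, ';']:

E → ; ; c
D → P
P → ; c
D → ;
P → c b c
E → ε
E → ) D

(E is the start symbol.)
D → P, D → ;

To find M[D, ';'], we find productions for D where ';' is in the predict set (PREDICT(N → α) = (FIRST(α) \ {ε}) ∪ (FOLLOW(N) if α ⇒* ε)).

Relevant sets:
  FIRST(P) = { ';', 'c' }

D → P: PREDICT = { ';', 'c' }
  ';' is in predict set, so this production goes in M[D, ';']
D → ;: PREDICT = { ';' }
  ';' is in predict set, so this production goes in M[D, ';']

M[D, ';'] = D → P, D → ;  (a multiply-defined cell — the grammar is not LL(1))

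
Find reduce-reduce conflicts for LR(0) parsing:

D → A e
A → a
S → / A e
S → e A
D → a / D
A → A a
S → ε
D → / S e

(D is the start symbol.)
No reduce-reduce conflicts

Augment with D' → D and build the canonical LR(0) collection (I0 = CLOSURE({[D' → . D]}), then GOTO on every symbol after a dot until no new states appear). It has 17 states:
  I0: { [A → . A a], [A → . a], [D → . / S e], [D → . A e], [D → . a / D], [D' → . D] }  — shift
  I1: { [D → / . S e], [S → . / A e], [S → . e A], [S → .] }  — shift, reduce
  I2: { [A → A . a], [D → A . e] }  — shift
  I3: { [D' → D .] }  — accept
  I4: { [A → a .], [D → a . / D] }  — shift, reduce
  I5: { [A → . A a], [A → . a], [D → . / S e], [D → . A e], [D → . a / D], [D → a / . D] }  — shift
  I6: { [D → a / D .] }  — reduce
  I7: { [A → A a .] }  — reduce
  I8: { [D → A e .] }  — reduce
  I9: { [A → . A a], [A → . a], [S → / . A e] }  — shift
  I10: { [D → / S . e] }  — shift
  I11: { [A → . A a], [A → . a], [S → e . A] }  — shift
  I12: { [A → A . a], [S → e A .] }  — shift, reduce
  I13: { [A → a .] }  — reduce
  I14: { [D → / S e .] }  — reduce
  I15: { [A → A . a], [S → / A . e] }  — shift
  I16: { [S → / A e .] }  — reduce

No state contains more than one complete item.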